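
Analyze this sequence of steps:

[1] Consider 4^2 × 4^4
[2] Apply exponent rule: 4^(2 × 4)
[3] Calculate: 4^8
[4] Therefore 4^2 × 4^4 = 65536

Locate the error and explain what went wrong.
Step 2: Apply exponent rule: 4^(2 × 4)

Step 2 incorrectly states that a^b × a^c = a^(b×c). The correct rule is a^b × a^c = a^(b+c). The actual value is 4^2 × 4^4 = 4^6 = 4096, not 4^8 = 65536.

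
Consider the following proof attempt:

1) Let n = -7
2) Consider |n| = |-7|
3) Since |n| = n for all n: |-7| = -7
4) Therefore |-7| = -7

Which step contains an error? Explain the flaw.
Step 3: Since |n| = n for all n: |-7| = -7

Step 3 incorrectly states that |n| = n for all n. The correct definition is |n| = n when n >= 0, and |n| = -n when n < 0. Since -7 < 0, we have |-7| = -(-7) = 7, not -7.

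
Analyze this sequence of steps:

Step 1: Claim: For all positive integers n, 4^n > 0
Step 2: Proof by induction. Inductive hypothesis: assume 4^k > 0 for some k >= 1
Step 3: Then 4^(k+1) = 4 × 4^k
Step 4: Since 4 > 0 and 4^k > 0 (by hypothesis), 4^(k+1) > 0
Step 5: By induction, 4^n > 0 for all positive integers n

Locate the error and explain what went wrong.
Step 5: By induction, 4^n > 0 for all positive integers n

Step 5 concludes the proof by induction, but no base case was ever established. A valid induction proof requires: (1) a base case proving 4^1 > 0, and (2) an inductive step showing IF 4^k > 0 THEN 4^(k+1) > 0. Steps 2-4 correctly establish the inductive step, but without the base case the conclusion in step 5 does not follow.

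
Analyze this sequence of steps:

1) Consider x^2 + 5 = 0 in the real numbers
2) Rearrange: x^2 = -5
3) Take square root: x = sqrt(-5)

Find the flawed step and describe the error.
Step 3: Take square root: x = sqrt(-5)

Step 3 takes the square root of -5, which is negative. In the real number system, the square root of a negative number is undefined. The equation x^2 + 5 = 0 has no real solutions. Square roots of negative numbers only exist in the complex numbers.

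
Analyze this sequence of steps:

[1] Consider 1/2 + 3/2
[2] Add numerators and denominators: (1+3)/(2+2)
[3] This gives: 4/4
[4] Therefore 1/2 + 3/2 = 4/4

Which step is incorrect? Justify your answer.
Step 2: Add numerators and denominators: (1+3)/(2+2)

Step 2 incorrectly adds fractions by separately adding numerators and denominators. This is wrong. The correct method requires a common denominator: 1/2 + 3/2 = (1×2 + 3×2)/(2×2) = 8/4 = 2. The method used gives 4/4, which is different.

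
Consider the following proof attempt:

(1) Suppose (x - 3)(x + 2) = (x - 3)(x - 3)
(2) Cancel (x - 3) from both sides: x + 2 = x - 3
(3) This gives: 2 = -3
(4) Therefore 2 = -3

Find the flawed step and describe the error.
Step 2: Cancel (x - 3) from both sides: x + 2 = x - 3

Step 2 cancels (x - 3) from both sides. This is only valid if (x - 3) ≠ 0, i.e., x ≠ 3. When x = 3, both sides equal zero regardless of the other factors. The correct approach requires considering x = 3 as a separate case.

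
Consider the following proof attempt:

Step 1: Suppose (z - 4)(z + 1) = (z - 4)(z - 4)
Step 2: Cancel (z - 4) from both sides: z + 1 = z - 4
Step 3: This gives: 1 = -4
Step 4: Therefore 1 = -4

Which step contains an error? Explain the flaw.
Step 2: Cancel (z - 4) from both sides: z + 1 = z - 4

Step 2 cancels (z - 4) from both sides. This is only valid if (z - 4) ≠ 0, i.e., z ≠ 4. When z = 4, both sides equal zero regardless of the other factors. The correct approach requires considering z = 4 as a separate case.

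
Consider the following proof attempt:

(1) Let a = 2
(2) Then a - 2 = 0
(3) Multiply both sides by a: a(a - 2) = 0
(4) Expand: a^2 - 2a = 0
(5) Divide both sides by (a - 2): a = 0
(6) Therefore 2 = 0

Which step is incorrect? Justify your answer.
Step 5: Divide both sides by (a - 2): a = 0

Step 5 divides both sides by (a - 2). However, since a = 2, we have (a - 2) = 0. Division by zero is undefined, making this step invalid.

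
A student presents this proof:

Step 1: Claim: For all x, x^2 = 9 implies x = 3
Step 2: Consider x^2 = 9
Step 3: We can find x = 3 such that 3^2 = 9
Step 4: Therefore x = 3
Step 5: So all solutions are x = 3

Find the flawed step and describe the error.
Step 4: Therefore x = 3

Step 4 incorrectly concludes that x = 3 is the only solution. The proof shows that x = 3 is A solution (existence), but does not show it is the ONLY solution (uniqueness). In fact, x = -3 is also a solution since (-3)^2 = 9. Finding one solution doesn't prove there are no others.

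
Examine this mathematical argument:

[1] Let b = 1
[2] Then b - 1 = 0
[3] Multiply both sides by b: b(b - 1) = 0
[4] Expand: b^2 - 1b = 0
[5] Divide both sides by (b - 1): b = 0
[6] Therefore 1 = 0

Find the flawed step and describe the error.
Step 5: Divide both sides by (b - 1): b = 0

Step 5 divides both sides by (b - 1). However, since b = 1, we have (b - 1) = 0. Division by zero is undefined, making this step invalid.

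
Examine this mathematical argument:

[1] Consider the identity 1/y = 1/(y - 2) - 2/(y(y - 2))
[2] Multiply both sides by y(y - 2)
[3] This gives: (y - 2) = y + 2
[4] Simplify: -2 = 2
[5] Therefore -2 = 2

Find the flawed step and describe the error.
Step 3: This gives: (y - 2) = y + 2

Step 3 makes a sign error when clearing denominators. Multiplying -2/(y(y - 2)) by y(y - 2) gives -2, not +2. The correct result is (y - 2) = y - 2, which is trivially true, not (y - 2) = y + 2. (Step 1 is a valid identity: 1/(y - 2) - 2/(y(y - 2)) = (y - 2)/(y(y - 2)) = 1/y.)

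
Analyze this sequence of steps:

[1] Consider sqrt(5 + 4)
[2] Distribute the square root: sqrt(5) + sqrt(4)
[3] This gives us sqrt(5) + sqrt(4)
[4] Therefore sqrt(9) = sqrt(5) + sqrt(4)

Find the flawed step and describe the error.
Step 2: Distribute the square root: sqrt(5) + sqrt(4)

Step 2 incorrectly 'distributes' the square root over addition. The square root function does not distribute: sqrt(a + b) ≠ sqrt(a) + sqrt(b). In fact, sqrt(5 + 4) = sqrt(9) ≈ 3.0000, while sqrt(5) + sqrt(4) ≈ 4.2361.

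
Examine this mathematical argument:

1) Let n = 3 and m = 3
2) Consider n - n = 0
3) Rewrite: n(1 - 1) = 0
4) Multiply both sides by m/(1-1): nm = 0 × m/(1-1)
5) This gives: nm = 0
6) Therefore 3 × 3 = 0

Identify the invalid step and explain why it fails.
Step 4: Multiply both sides by m/(1-1): nm = 0 × m/(1-1)

Step 4 multiplies both sides by m/(1-1). However, 1-1 = 0, so this is multiplication by m/0, which is undefined. We cannot multiply by an undefined expression.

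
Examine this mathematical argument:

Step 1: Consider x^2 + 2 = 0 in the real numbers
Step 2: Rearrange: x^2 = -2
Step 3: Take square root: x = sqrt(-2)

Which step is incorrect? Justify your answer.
Step 3: Take square root: x = sqrt(-2)

Step 3 takes the square root of -2, which is negative. In the real number system, the square root of a negative number is undefined. The equation x^2 + 2 = 0 has no real solutions. Square roots of negative numbers only exist in the complex numbers.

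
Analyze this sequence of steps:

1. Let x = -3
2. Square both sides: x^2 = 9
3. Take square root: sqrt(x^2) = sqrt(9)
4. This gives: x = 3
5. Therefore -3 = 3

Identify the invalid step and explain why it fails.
Step 4: This gives: x = 3

Step 4 incorrectly states that sqrt(x^2) = x. The correct identity is sqrt(x^2) = |x|. Since x = -3 < 0, we have sqrt(x^2) = |-3| = 3, not x = -3.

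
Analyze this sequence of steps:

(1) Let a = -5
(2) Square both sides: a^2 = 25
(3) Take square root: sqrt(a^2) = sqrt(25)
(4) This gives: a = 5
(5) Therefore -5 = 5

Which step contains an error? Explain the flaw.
Step 4: This gives: a = 5

Step 4 incorrectly states that sqrt(a^2) = a. The correct identity is sqrt(a^2) = |a|. Since a = -5 < 0, we have sqrt(a^2) = |-5| = 5, not a = -5.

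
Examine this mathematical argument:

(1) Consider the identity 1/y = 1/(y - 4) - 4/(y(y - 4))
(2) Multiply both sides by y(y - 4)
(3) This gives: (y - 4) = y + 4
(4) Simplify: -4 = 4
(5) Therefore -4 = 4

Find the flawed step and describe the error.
Step 3: This gives: (y - 4) = y + 4

Step 3 makes a sign error when clearing denominators. Multiplying -4/(y(y - 4)) by y(y - 4) gives -4, not +4. The correct result is (y - 4) = y - 4, which is trivially true, not (y - 4) = y + 4. (Step 1 is a valid identity: 1/(y - 4) - 4/(y(y - 4)) = (y - 4)/(y(y - 4)) = 1/y.)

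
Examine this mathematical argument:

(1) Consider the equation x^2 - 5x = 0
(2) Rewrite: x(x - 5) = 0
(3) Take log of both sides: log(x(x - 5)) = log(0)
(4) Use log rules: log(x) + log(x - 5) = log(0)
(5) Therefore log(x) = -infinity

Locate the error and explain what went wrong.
Step 3: Take log of both sides: log(x(x - 5)) = log(0)

Step 3 takes the logarithm of both sides, resulting in log(0) on the right side. The logarithm is only defined for positive numbers; log(0) is undefined (approaches negative infinity). This operation is invalid.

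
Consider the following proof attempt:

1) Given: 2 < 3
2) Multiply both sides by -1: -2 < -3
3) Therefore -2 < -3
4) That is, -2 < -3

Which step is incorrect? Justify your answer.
Step 2: Multiply both sides by -1: -2 < -3

Step 2 multiplies both sides by -1 but fails to reverse the inequality sign. When multiplying (or dividing) an inequality by a negative number, the direction must be reversed. Since 2 < 3, we should get -2 > -3, i.e., -2 > -3.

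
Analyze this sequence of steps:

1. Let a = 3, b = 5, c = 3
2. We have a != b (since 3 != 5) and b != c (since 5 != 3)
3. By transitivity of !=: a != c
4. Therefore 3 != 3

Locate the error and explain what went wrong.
Step 3: By transitivity of !=: a != c

Step 3 incorrectly applies transitivity to the '!=' relation. Transitivity states: if a R b and b R c, then a R c. However, '!=' is not transitive. Counterexample: 3 != 5 and 5 != 3, but 3 = 3 (both equal 3). Transitivity holds for relations like <, <=, =, but not for !=.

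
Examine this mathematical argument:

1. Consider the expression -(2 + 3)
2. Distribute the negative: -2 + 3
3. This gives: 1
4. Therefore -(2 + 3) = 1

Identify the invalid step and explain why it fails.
Step 2: Distribute the negative: -2 + 3

Step 2 incorrectly distributes the negative sign. The correct distribution is -(2 + 3) = -2 - 3 = -5. The negative must be applied to both terms, not just the first. The error treats -(2 + 3) as -2 + 3, which equals 1 instead of -5.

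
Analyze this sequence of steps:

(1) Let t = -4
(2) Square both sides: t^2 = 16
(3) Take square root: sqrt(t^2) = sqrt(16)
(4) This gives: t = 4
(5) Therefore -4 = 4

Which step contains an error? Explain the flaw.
Step 4: This gives: t = 4

Step 4 incorrectly states that sqrt(t^2) = t. The correct identity is sqrt(t^2) = |t|. Since t = -4 < 0, we have sqrt(t^2) = |-4| = 4, not t = -4.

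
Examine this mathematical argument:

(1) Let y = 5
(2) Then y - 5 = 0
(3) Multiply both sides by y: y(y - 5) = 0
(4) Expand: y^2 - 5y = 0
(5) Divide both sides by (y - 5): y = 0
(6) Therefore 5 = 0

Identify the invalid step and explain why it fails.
Step 5: Divide both sides by (y - 5): y = 0

Step 5 divides both sides by (y - 5). However, since y = 5, we have (y - 5) = 0. Division by zero is undefined, making this step invalid.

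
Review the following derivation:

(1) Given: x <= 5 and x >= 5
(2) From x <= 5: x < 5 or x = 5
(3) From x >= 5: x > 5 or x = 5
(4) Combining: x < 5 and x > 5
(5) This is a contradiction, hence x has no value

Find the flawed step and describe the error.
Step 4: Combining: x < 5 and x > 5

Step 4 incorrectly combines the conditions. From x <= 5 and x >= 5, the intersection is x = 5. The error treats the 'or' cases as 'and' requirements. The correct conclusion is that x = 5 is the unique solution, not that no solution exists.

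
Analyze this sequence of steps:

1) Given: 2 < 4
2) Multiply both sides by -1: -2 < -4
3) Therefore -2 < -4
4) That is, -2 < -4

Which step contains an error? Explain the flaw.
Step 2: Multiply both sides by -1: -2 < -4

Step 2 multiplies both sides by -1 but fails to reverse the inequality sign. When multiplying (or dividing) an inequality by a negative number, the direction must be reversed. Since 2 < 4, we should get -2 > -4, i.e., -2 > -4.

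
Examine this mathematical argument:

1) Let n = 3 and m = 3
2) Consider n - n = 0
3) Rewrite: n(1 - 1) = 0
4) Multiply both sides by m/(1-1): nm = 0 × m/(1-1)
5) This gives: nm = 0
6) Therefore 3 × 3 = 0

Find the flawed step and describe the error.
Step 4: Multiply both sides by m/(1-1): nm = 0 × m/(1-1)

Step 4 multiplies both sides by m/(1-1). However, 1-1 = 0, so this is multiplication by m/0, which is undefined. We cannot multiply by an undefined expression.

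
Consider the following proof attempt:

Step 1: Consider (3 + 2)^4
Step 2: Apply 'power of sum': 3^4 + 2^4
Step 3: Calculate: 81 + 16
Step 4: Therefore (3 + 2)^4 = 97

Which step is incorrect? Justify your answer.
Step 2: Apply 'power of sum': 3^4 + 2^4

Step 2 incorrectly applies a non-existent rule '(a+b)^n = a^n + b^n'. This is false in general. The correct expansion uses the binomial theorem. The actual value is (3 + 2)^4 = 5^4 = 625, not 97.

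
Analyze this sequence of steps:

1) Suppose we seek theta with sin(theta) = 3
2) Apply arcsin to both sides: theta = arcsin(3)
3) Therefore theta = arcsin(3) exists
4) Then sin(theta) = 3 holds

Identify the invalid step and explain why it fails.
Step 2: Apply arcsin to both sides: theta = arcsin(3)

Step 2 applies arcsin to 3. However, arcsin(x) is only defined for x in [-1, 1] because sin(theta) can only produce values in that range. Since |3| > 1, arcsin(3) is undefined. There is no angle whose sine equals 3.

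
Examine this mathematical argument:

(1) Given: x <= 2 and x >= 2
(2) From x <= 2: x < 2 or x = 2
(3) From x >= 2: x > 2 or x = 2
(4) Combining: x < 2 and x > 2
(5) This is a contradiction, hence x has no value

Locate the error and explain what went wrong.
Step 4: Combining: x < 2 and x > 2

Step 4 incorrectly combines the conditions. From x <= 2 and x >= 2, the intersection is x = 2. The error treats the 'or' cases as 'and' requirements. The correct conclusion is that x = 2 is the unique solution, not that no solution exists.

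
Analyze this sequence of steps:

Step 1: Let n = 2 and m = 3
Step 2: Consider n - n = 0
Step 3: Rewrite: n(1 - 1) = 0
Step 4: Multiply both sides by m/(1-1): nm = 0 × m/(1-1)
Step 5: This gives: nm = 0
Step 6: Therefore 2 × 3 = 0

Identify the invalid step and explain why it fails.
Step 4: Multiply both sides by m/(1-1): nm = 0 × m/(1-1)

Step 4 multiplies both sides by m/(1-1). However, 1-1 = 0, so this is multiplication by m/0, which is undefined. We cannot multiply by an undefined expression.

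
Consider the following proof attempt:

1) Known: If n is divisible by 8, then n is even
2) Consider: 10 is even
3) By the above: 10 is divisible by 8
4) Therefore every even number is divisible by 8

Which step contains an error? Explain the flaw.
Step 3: By the above: 10 is divisible by 8

Step 3 commits the fallacy of affirming the consequent. The known fact 'divisible by 8 → even' does NOT imply 'even → divisible by 8'. That would be the converse, which is false. For example, 10 is even but 10 ÷ 8 = 1.25, which is not an integer.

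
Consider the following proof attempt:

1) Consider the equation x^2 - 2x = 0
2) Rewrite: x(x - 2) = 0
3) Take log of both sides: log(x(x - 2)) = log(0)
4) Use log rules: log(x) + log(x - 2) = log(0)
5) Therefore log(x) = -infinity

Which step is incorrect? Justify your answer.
Step 3: Take log of both sides: log(x(x - 2)) = log(0)

Step 3 takes the logarithm of both sides, resulting in log(0) on the right side. The logarithm is only defined for positive numbers; log(0) is undefined (approaches negative infinity). This operation is invalid.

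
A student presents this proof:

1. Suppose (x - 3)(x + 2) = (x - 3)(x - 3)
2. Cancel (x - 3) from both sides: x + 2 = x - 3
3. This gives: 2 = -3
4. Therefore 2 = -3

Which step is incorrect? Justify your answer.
Step 2: Cancel (x - 3) from both sides: x + 2 = x - 3

Step 2 cancels (x - 3) from both sides. This is only valid if (x - 3) ≠ 0, i.e., x ≠ 3. When x = 3, both sides equal zero regardless of the other factors. The correct approach requires considering x = 3 as a separate case.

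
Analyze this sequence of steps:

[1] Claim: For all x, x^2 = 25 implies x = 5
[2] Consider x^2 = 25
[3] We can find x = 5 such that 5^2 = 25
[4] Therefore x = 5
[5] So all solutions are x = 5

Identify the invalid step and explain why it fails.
Step 4: Therefore x = 5

Step 4 incorrectly concludes that x = 5 is the only solution. The proof shows that x = 5 is A solution (existence), but does not show it is the ONLY solution (uniqueness). In fact, x = -5 is also a solution since (-5)^2 = 25. Finding one solution doesn't prove there are no others.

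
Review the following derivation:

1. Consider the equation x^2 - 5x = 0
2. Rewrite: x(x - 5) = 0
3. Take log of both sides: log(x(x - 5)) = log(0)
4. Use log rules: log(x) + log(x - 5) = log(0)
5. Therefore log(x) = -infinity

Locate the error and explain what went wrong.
Step 3: Take log of both sides: log(x(x - 5)) = log(0)

Step 3 takes the logarithm of both sides, resulting in log(0) on the right side. The logarithm is only defined for positive numbers; log(0) is undefined (approaches negative infinity). This operation is invalid.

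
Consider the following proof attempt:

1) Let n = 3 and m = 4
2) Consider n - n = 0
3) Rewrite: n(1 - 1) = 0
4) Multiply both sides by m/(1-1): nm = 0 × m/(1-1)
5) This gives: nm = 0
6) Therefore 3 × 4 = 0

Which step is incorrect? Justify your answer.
Step 4: Multiply both sides by m/(1-1): nm = 0 × m/(1-1)

Step 4 multiplies both sides by m/(1-1). However, 1-1 = 0, so this is multiplication by m/0, which is undefined. We cannot multiply by an undefined expression.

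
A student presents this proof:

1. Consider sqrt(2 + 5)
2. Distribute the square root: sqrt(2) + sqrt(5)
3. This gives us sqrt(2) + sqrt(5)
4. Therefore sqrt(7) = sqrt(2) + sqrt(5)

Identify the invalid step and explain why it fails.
Step 2: Distribute the square root: sqrt(2) + sqrt(5)

Step 2 incorrectly 'distributes' the square root over addition. The square root function does not distribute: sqrt(a + b) ≠ sqrt(a) + sqrt(b). In fact, sqrt(2 + 5) = sqrt(7) ≈ 2.6458, while sqrt(2) + sqrt(5) ≈ 3.6503.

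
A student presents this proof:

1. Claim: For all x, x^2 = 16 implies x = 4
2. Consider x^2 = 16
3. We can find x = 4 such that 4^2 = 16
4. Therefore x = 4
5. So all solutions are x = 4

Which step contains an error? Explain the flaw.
Step 4: Therefore x = 4

Step 4 incorrectly concludes that x = 4 is the only solution. The proof shows that x = 4 is A solution (existence), but does not show it is the ONLY solution (uniqueness). In fact, x = -4 is also a solution since (-4)^2 = 16. Finding one solution doesn't prove there are no others.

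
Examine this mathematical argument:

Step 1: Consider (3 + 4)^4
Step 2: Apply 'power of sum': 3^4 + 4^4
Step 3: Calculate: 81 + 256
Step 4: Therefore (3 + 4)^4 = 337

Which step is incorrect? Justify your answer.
Step 2: Apply 'power of sum': 3^4 + 4^4

Step 2 incorrectly applies a non-existent rule '(a+b)^n = a^n + b^n'. This is false in general. The correct expansion uses the binomial theorem. The actual value is (3 + 4)^4 = 7^4 = 2401, not 337.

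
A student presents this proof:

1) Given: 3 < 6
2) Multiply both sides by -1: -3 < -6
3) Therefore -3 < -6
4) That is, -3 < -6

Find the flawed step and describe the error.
Step 2: Multiply both sides by -1: -3 < -6

Step 2 multiplies both sides by -1 but fails to reverse the inequality sign. When multiplying (or dividing) an inequality by a negative number, the direction must be reversed. Since 3 < 6, we should get -3 > -6, i.e., -3 > -6.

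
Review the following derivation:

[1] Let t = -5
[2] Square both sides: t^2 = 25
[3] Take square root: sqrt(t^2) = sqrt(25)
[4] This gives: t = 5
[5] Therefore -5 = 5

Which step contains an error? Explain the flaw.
Step 4: This gives: t = 5

Step 4 incorrectly states that sqrt(t^2) = t. The correct identity is sqrt(t^2) = |t|. Since t = -5 < 0, we have sqrt(t^2) = |-5| = 5, not t = -5.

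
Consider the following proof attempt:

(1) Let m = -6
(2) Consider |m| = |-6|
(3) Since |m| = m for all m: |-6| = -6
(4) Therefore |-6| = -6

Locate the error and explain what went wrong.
Step 3: Since |m| = m for all m: |-6| = -6

Step 3 incorrectly states that |m| = m for all m. The correct definition is |m| = m when m >= 0, and |m| = -m when m < 0. Since -6 < 0, we have |-6| = -(-6) = 6, not -6.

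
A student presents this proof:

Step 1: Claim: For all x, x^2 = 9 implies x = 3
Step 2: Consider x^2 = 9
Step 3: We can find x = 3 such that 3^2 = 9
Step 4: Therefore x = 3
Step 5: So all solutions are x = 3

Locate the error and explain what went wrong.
Step 4: Therefore x = 3

Step 4 incorrectly concludes that x = 3 is the only solution. The proof shows that x = 3 is A solution (existence), but does not show it is the ONLY solution (uniqueness). In fact, x = -3 is also a solution since (-3)^2 = 9. Finding one solution doesn't prove there are no others.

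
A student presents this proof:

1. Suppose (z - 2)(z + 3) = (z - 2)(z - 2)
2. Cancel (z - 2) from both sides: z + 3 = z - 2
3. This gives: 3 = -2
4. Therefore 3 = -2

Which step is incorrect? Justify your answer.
Step 2: Cancel (z - 2) from both sides: z + 3 = z - 2

Step 2 cancels (z - 2) from both sides. This is only valid if (z - 2) ≠ 0, i.e., z ≠ 2. When z = 2, both sides equal zero regardless of the other factors. The correct approach requires considering z = 2 as a separate case.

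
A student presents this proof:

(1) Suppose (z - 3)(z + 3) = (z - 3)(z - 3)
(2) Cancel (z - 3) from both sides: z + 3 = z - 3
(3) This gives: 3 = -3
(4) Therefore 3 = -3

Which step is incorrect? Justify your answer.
Step 2: Cancel (z - 3) from both sides: z + 3 = z - 3

Step 2 cancels (z - 3) from both sides. This is only valid if (z - 3) ≠ 0, i.e., z ≠ 3. When z = 3, both sides equal zero regardless of the other factors. The correct approach requires considering z = 3 as a separate case.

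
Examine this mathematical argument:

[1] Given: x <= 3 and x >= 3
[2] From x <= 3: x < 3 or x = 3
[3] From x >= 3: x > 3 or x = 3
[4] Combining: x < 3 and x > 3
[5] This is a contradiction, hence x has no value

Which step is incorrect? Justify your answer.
Step 4: Combining: x < 3 and x > 3

Step 4 incorrectly combines the conditions. From x <= 3 and x >= 3, the intersection is x = 3. The error treats the 'or' cases as 'and' requirements. The correct conclusion is that x = 3 is the unique solution, not that no solution exists.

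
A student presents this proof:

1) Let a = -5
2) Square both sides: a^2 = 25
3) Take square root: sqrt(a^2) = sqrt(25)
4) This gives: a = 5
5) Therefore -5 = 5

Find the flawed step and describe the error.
Step 4: This gives: a = 5

Step 4 incorrectly states that sqrt(a^2) = a. The correct identity is sqrt(a^2) = |a|. Since a = -5 < 0, we have sqrt(a^2) = |-5| = 5, not a = -5.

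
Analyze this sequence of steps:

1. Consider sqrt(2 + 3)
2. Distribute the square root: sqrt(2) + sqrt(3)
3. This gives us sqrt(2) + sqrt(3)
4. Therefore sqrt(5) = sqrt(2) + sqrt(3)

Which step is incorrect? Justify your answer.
Step 2: Distribute the square root: sqrt(2) + sqrt(3)

Step 2 incorrectly 'distributes' the square root over addition. The square root function does not distribute: sqrt(a + b) ≠ sqrt(a) + sqrt(b). In fact, sqrt(2 + 3) = sqrt(5) ≈ 2.2361, while sqrt(2) + sqrt(3) ≈ 3.1463.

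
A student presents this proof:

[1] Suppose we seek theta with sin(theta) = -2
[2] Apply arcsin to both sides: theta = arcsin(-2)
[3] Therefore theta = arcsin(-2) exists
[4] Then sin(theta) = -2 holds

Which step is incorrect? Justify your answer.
Step 2: Apply arcsin to both sides: theta = arcsin(-2)

Step 2 applies arcsin to -2. However, arcsin(x) is only defined for x in [-1, 1] because sin(theta) can only produce values in that range. Since |-2| > 1, arcsin(-2) is undefined. There is no angle whose sine equals -2.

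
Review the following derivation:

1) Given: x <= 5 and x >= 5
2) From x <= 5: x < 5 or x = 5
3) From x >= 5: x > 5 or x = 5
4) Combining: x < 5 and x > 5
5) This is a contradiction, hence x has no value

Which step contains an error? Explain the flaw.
Step 4: Combining: x < 5 and x > 5

Step 4 incorrectly combines the conditions. From x <= 5 and x >= 5, the intersection is x = 5. The error treats the 'or' cases as 'and' requirements. The correct conclusion is that x = 5 is the unique solution, not that no solution exists.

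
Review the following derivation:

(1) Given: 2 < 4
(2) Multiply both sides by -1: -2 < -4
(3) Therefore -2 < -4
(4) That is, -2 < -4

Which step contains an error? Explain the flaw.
Step 2: Multiply both sides by -1: -2 < -4

Step 2 multiplies both sides by -1 but fails to reverse the inequality sign. When multiplying (or dividing) an inequality by a negative number, the direction must be reversed. Since 2 < 4, we should get -2 > -4, i.e., -2 > -4.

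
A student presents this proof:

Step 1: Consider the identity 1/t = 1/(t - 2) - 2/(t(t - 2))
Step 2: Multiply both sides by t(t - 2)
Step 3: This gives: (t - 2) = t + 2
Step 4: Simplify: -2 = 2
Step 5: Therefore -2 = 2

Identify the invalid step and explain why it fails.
Step 3: This gives: (t - 2) = t + 2

Step 3 makes a sign error when clearing denominators. Multiplying -2/(t(t - 2)) by t(t - 2) gives -2, not +2. The correct result is (t - 2) = t - 2, which is trivially true, not (t - 2) = t + 2. (Step 1 is a valid identity: 1/(t - 2) - 2/(t(t - 2)) = (t - 2)/(t(t - 2)) = 1/t.)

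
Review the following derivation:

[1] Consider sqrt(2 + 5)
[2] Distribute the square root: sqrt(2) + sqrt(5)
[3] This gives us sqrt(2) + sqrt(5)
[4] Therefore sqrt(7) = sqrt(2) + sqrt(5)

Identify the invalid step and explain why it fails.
Step 2: Distribute the square root: sqrt(2) + sqrt(5)

Step 2 incorrectly 'distributes' the square root over addition. The square root function does not distribute: sqrt(a + b) ≠ sqrt(a) + sqrt(b). In fact, sqrt(2 + 5) = sqrt(7) ≈ 2.6458, while sqrt(2) + sqrt(5) ≈ 3.6503.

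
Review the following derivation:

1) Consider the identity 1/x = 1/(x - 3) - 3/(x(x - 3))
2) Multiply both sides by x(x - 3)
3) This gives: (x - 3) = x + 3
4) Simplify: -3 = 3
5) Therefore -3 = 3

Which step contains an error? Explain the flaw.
Step 3: This gives: (x - 3) = x + 3

Step 3 makes a sign error when clearing denominators. Multiplying -3/(x(x - 3)) by x(x - 3) gives -3, not +3. The correct result is (x - 3) = x - 3, which is trivially true, not (x - 3) = x + 3. (Step 1 is a valid identity: 1/(x - 3) - 3/(x(x - 3)) = (x - 3)/(x(x - 3)) = 1/x.)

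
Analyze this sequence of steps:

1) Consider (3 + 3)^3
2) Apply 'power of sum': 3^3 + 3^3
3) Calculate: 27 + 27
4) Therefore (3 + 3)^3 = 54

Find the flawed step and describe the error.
Step 2: Apply 'power of sum': 3^3 + 3^3

Step 2 incorrectly applies a non-existent rule '(a+b)^n = a^n + b^n'. This is false in general. The correct expansion uses the binomial theorem. The actual value is (3 + 3)^3 = 6^3 = 216, not 54.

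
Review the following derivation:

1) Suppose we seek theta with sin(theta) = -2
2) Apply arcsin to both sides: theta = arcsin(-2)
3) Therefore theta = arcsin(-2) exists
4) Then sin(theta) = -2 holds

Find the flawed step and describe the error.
Step 2: Apply arcsin to both sides: theta = arcsin(-2)

Step 2 applies arcsin to -2. However, arcsin(x) is only defined for x in [-1, 1] because sin(theta) can only produce values in that range. Since |-2| > 1, arcsin(-2) is undefined. There is no angle whose sine equals -2.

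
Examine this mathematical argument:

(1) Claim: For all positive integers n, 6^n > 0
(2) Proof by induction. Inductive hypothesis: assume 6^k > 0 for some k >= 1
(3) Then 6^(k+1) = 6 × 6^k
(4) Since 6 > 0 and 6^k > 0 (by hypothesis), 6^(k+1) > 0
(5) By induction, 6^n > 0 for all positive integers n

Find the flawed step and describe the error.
Step 5: By induction, 6^n > 0 for all positive integers n

Step 5 concludes the proof by induction, but no base case was ever established. A valid induction proof requires: (1) a base case proving 6^1 > 0, and (2) an inductive step showing IF 6^k > 0 THEN 6^(k+1) > 0. Steps 2-4 correctly establish the inductive step, but without the base case the conclusion in step 5 does not follow.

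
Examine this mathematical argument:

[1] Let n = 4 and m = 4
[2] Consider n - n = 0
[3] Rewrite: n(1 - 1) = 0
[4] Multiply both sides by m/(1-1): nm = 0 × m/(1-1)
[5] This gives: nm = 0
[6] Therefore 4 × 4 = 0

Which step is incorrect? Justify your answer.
Step 4: Multiply both sides by m/(1-1): nm = 0 × m/(1-1)

Step 4 multiplies both sides by m/(1-1). However, 1-1 = 0, so this is multiplication by m/0, which is undefined. We cannot multiply by an undefined expression.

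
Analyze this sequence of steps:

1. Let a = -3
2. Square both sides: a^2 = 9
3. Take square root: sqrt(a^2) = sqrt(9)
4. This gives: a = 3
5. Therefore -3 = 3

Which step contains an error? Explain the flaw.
Step 4: This gives: a = 3

Step 4 incorrectly states that sqrt(a^2) = a. The correct identity is sqrt(a^2) = |a|. Since a = -3 < 0, we have sqrt(a^2) = |-3| = 3, not a = -3.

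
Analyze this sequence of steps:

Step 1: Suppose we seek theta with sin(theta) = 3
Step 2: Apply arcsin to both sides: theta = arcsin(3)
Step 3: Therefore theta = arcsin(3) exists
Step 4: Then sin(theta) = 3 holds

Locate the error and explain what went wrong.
Step 2: Apply arcsin to both sides: theta = arcsin(3)

Step 2 applies arcsin to 3. However, arcsin(x) is only defined for x in [-1, 1] because sin(theta) can only produce values in that range. Since |3| > 1, arcsin(3) is undefined. There is no angle whose sine equals 3.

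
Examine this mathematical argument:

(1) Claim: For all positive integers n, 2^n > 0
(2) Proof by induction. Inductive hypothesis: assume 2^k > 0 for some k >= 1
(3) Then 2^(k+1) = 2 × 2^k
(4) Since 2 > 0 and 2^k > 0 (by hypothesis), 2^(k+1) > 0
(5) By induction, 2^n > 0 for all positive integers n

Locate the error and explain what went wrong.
Step 5: By induction, 2^n > 0 for all positive integers n

Step 5 concludes the proof by induction, but no base case was ever established. A valid induction proof requires: (1) a base case proving 2^1 > 0, and (2) an inductive step showing IF 2^k > 0 THEN 2^(k+1) > 0. Steps 2-4 correctly establish the inductive step, but without the base case the conclusion in step 5 does not follow.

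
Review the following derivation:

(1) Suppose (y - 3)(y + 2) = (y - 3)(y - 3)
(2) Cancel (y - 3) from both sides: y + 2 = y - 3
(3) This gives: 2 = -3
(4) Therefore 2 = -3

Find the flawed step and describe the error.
Step 2: Cancel (y - 3) from both sides: y + 2 = y - 3

Step 2 cancels (y - 3) from both sides. This is only valid if (y - 3) ≠ 0, i.e., y ≠ 3. When y = 3, both sides equal zero regardless of the other factors. The correct approach requires considering y = 3 as a separate case.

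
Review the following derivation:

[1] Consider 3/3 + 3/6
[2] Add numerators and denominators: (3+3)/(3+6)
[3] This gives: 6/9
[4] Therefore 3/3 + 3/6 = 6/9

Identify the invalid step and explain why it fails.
Step 2: Add numerators and denominators: (3+3)/(3+6)

Step 2 incorrectly adds fractions by separately adding numerators and denominators. This is wrong. The correct method requires a common denominator: 3/3 + 3/6 = (3×6 + 3×3)/(3×6) = 27/18 = 3/2. The method used gives 6/9, which is different.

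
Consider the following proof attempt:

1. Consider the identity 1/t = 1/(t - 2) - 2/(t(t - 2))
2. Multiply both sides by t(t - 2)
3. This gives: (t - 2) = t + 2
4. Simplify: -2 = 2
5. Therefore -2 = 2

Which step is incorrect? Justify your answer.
Step 3: This gives: (t - 2) = t + 2

Step 3 makes a sign error when clearing denominators. Multiplying -2/(t(t - 2)) by t(t - 2) gives -2, not +2. The correct result is (t - 2) = t - 2, which is trivially true, not (t - 2) = t + 2. (Step 1 is a valid identity: 1/(t - 2) - 2/(t(t - 2)) = (t - 2)/(t(t - 2)) = 1/t.)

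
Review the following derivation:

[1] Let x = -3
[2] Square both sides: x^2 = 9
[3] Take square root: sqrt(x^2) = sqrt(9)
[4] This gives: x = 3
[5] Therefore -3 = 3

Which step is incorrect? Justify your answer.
Step 4: This gives: x = 3

Step 4 incorrectly states that sqrt(x^2) = x. The correct identity is sqrt(x^2) = |x|. Since x = -3 < 0, we have sqrt(x^2) = |-3| = 3, not x = -3.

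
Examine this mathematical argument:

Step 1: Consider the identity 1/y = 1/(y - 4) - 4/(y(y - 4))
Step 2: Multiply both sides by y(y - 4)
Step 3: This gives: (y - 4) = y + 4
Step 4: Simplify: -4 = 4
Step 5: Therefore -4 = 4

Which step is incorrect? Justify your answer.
Step 3: This gives: (y - 4) = y + 4

Step 3 makes a sign error when clearing denominators. Multiplying -4/(y(y - 4)) by y(y - 4) gives -4, not +4. The correct result is (y - 4) = y - 4, which is trivially true, not (y - 4) = y + 4. (Step 1 is a valid identity: 1/(y - 4) - 4/(y(y - 4)) = (y - 4)/(y(y - 4)) = 1/y.)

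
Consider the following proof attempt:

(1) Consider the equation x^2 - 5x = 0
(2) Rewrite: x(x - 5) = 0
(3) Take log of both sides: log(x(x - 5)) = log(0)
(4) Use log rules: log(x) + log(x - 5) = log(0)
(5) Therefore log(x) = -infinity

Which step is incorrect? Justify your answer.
Step 3: Take log of both sides: log(x(x - 5)) = log(0)

Step 3 takes the logarithm of both sides, resulting in log(0) on the right side. The logarithm is only defined for positive numbers; log(0) is undefined (approaches negative infinity). This operation is invalid.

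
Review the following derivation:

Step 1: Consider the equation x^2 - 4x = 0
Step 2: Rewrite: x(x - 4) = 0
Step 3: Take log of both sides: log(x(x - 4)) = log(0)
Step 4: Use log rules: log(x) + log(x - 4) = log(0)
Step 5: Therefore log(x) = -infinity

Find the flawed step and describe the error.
Step 3: Take log of both sides: log(x(x - 4)) = log(0)

Step 3 takes the logarithm of both sides, resulting in log(0) on the right side. The logarithm is only defined for positive numbers; log(0) is undefined (approaches negative infinity). This operation is invalid.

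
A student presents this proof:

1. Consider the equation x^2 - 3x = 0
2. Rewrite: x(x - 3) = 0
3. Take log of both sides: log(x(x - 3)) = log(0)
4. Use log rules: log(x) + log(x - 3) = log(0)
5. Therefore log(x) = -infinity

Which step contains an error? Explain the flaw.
Step 3: Take log of both sides: log(x(x - 3)) = log(0)

Step 3 takes the logarithm of both sides, resulting in log(0) on the right side. The logarithm is only defined for positive numbers; log(0) is undefined (approaches negative infinity). This operation is invalid.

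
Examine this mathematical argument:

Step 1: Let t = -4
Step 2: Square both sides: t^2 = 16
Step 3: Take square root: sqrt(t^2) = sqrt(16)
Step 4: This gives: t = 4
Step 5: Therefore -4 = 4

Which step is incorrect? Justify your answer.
Step 4: This gives: t = 4

Step 4 incorrectly states that sqrt(t^2) = t. The correct identity is sqrt(t^2) = |t|. Since t = -4 < 0, we have sqrt(t^2) = |-4| = 4, not t = -4.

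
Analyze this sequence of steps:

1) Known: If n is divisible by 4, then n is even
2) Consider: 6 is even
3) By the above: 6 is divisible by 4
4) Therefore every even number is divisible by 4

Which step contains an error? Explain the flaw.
Step 3: By the above: 6 is divisible by 4

Step 3 commits the fallacy of affirming the consequent. The known fact 'divisible by 4 → even' does NOT imply 'even → divisible by 4'. That would be the converse, which is false. For example, 6 is even but 6 ÷ 4 = 1.50, which is not an integer.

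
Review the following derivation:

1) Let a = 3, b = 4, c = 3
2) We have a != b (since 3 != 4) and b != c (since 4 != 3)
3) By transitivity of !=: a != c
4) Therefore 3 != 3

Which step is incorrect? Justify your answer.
Step 3: By transitivity of !=: a != c

Step 3 incorrectly applies transitivity to the '!=' relation. Transitivity states: if a R b and b R c, then a R c. However, '!=' is not transitive. Counterexample: 3 != 4 and 4 != 3, but 3 = 3 (both equal 3). Transitivity holds for relations like <, <=, =, but not for !=.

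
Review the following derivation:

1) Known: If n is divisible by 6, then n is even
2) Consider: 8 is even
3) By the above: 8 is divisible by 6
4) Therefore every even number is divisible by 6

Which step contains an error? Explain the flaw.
Step 3: By the above: 8 is divisible by 6

Step 3 commits the fallacy of affirming the consequent. The known fact 'divisible by 6 → even' does NOT imply 'even → divisible by 6'. That would be the converse, which is false. For example, 8 is even but 8 ÷ 6 = 1.33, which is not an integer.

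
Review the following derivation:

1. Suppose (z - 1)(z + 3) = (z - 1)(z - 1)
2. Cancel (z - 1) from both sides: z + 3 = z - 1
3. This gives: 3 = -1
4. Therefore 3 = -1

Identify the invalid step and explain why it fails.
Step 2: Cancel (z - 1) from both sides: z + 3 = z - 1

Step 2 cancels (z - 1) from both sides. This is only valid if (z - 1) ≠ 0, i.e., z ≠ 1. When z = 1, both sides equal zero regardless of the other factors. The correct approach requires considering z = 1 as a separate case.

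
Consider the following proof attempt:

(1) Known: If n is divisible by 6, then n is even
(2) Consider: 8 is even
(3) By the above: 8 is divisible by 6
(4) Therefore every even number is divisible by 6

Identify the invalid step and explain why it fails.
Step 3: By the above: 8 is divisible by 6

Step 3 commits the fallacy of affirming the consequent. The known fact 'divisible by 6 → even' does NOT imply 'even → divisible by 6'. That would be the converse, which is false. For example, 8 is even but 8 ÷ 6 = 1.33, which is not an integer.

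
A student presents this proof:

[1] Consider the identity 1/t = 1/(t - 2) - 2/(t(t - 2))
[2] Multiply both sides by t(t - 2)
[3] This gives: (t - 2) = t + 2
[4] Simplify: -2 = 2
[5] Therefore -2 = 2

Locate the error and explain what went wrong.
Step 3: This gives: (t - 2) = t + 2

Step 3 makes a sign error when clearing denominators. Multiplying -2/(t(t - 2)) by t(t - 2) gives -2, not +2. The correct result is (t - 2) = t - 2, which is trivially true, not (t - 2) = t + 2. (Step 1 is a valid identity: 1/(t - 2) - 2/(t(t - 2)) = (t - 2)/(t(t - 2)) = 1/t.)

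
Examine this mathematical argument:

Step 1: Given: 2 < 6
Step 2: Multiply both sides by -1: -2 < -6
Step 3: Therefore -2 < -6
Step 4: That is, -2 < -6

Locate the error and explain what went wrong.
Step 2: Multiply both sides by -1: -2 < -6

Step 2 multiplies both sides by -1 but fails to reverse the inequality sign. When multiplying (or dividing) an inequality by a negative number, the direction must be reversed. Since 2 < 6, we should get -2 > -6, i.e., -2 > -6.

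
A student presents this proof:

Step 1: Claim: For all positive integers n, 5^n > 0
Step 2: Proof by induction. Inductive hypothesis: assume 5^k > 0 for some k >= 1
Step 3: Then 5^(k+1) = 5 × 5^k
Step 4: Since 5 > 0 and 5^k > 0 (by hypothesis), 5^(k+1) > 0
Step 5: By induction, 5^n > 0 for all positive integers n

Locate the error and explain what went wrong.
Step 5: By induction, 5^n > 0 for all positive integers n

Step 5 concludes the proof by induction, but no base case was ever established. A valid induction proof requires: (1) a base case proving 5^1 > 0, and (2) an inductive step showing IF 5^k > 0 THEN 5^(k+1) > 0. Steps 2-4 correctly establish the inductive step, but without the base case the conclusion in step 5 does not follow.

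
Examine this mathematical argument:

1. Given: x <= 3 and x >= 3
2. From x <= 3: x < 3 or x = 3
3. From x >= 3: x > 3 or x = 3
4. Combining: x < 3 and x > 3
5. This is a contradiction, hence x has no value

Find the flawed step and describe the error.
Step 4: Combining: x < 3 and x > 3

Step 4 incorrectly combines the conditions. From x <= 3 and x >= 3, the intersection is x = 3. The error treats the 'or' cases as 'and' requirements. The correct conclusion is that x = 3 is the unique solution, not that no solution exists.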